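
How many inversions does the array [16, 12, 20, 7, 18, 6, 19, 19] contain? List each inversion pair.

Finding inversions in [16, 12, 20, 7, 18, 6, 19, 19]:

(0, 1): arr[0]=16 > arr[1]=12
(0, 3): arr[0]=16 > arr[3]=7
(0, 5): arr[0]=16 > arr[5]=6
(1, 3): arr[1]=12 > arr[3]=7
(1, 5): arr[1]=12 > arr[5]=6
(2, 3): arr[2]=20 > arr[3]=7
(2, 4): arr[2]=20 > arr[4]=18
(2, 5): arr[2]=20 > arr[5]=6
(2, 6): arr[2]=20 > arr[6]=19
(2, 7): arr[2]=20 > arr[7]=19
(3, 5): arr[3]=7 > arr[5]=6
(4, 5): arr[4]=18 > arr[5]=6

Total inversions: 12

The array has 12 inversion(s): (0,1), (0,3), (0,5), (1,3), (1,5), (2,3), (2,4), (2,5), (2,6), (2,7), (3,5), (4,5). Each pair (i,j) satisfies i < j and arr[i] > arr[j].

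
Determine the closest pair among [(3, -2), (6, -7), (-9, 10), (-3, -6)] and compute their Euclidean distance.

Computing all pairwise distances among 4 points:

d((3, -2), (6, -7)) = 5.831 <-- minimum
d((3, -2), (-9, 10)) = 16.9706
d((3, -2), (-3, -6)) = 7.2111
d((6, -7), (-9, 10)) = 22.6716
d((6, -7), (-3, -6)) = 9.0554
d((-9, 10), (-3, -6)) = 17.088

Closest pair: (3, -2) and (6, -7) with distance 5.831

The closest pair is (3, -2) and (6, -7) with Euclidean distance 5.831. For 4 points, brute-force pairwise comparison is shown above. For large n, the divide-and-conquer algorithm (sort by x, recurse on halves, check the dividing strip) achieves O(n log n).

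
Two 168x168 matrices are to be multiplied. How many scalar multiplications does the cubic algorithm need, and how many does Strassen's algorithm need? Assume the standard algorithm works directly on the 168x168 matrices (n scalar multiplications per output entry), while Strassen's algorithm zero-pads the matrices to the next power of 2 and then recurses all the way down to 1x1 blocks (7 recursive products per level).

Matrix multiplication for 168x168 matrices:

Strassen's algorithm requires power-of-2 dimensions. Pad 168x168 to 256x256 (next power of 2).

Standard algorithm: 168^3 = 4741632 multiplications
Strassen's algorithm: 7^(log2(256)) = 7^8 = 5764801 multiplications
Difference: 4741632 - 5764801 = -1023169 (Strassen uses MORE here due to padding overhead — for small or just-over-power-of-2 n, padding can outweigh the per-level savings)

Standard: 4741632 multiplications (168^3). Strassen: 5764801 multiplications (7^8, after padding to 256x256). Strassen reduces 8 recursive multiplications to 7 at each level.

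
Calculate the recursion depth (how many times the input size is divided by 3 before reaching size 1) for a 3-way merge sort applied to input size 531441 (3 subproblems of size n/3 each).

For divide and conquer with division factor 3:

Problem sizes at each level:
Level 0: 531441
Level 1: 177147
Level 2: 59049
Level 3: 19683
Level 4: 6561
Level 5: 2187
Level 6: 729
Level 7: 243
Level 8: 81
Level 9: 27
Level 10: 9
Level 11: 3
Level 12: 1

The root is level 0 and the size-1 base case is level 12 (the tree spans levels 0 through 12, i.e. 13 levels counting the root), so the depth is the number of divisions: log_3(531441) = 12

The recursion tree depth is log_3(531441) = 12. At each level, the problem size is divided by 3, so it takes 12 divisions to reduce to a base case of size 1. The algorithm makes 3 recursive calls at each level.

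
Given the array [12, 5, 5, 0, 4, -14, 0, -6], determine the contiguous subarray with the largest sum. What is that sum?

Using Kadane's algorithm on [12, 5, 5, 0, 4, -14, 0, -6]:

Scanning through the array:
Position 1 (value 5): max_ending_here = 17, max_so_far = 17
Position 2 (value 5): max_ending_here = 22, max_so_far = 22
Position 3 (value 0): max_ending_here = 22, max_so_far = 22
Position 4 (value 4): max_ending_here = 26, max_so_far = 26
Position 5 (value -14): max_ending_here = 12, max_so_far = 26
Position 6 (value 0): max_ending_here = 12, max_so_far = 26
Position 7 (value -6): max_ending_here = 6, max_so_far = 26

Maximum subarray: [12, 5, 5, 0, 4]
Maximum sum: 26

The maximum subarray is [12, 5, 5, 0, 4] with sum 26. This subarray runs from index 0 to index 4.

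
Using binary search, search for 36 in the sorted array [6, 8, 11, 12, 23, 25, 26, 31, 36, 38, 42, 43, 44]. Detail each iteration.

Binary search for 36 in [6, 8, 11, 12, 23, 25, 26, 31, 36, 38, 42, 43, 44]:

lo=0, hi=12, mid=6, arr[mid]=26 -> 26 < 36, search right half
lo=7, hi=12, mid=9, arr[mid]=38 -> 38 > 36, search left half
lo=7, hi=8, mid=7, arr[mid]=31 -> 31 < 36, search right half
lo=8, hi=8, mid=8, arr[mid]=36 -> Found target at index 8!

Binary search finds 36 at index 8 after 4 comparisons. The search repeatedly halves the search space by comparing with the middle element.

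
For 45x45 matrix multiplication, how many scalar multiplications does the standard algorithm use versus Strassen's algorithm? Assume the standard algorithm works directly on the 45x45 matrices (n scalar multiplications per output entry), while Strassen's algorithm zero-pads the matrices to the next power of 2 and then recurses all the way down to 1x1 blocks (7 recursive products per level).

Matrix multiplication for 45x45 matrices:

Strassen's algorithm requires power-of-2 dimensions. Pad 45x45 to 64x64 (next power of 2).

Standard algorithm: 45^3 = 91125 multiplications
Strassen's algorithm: 7^(log2(64)) = 7^6 = 117649 multiplications
Difference: 91125 - 117649 = -26524 (Strassen uses MORE here due to padding overhead — for small or just-over-power-of-2 n, padding can outweigh the per-level savings)

Standard: 91125 multiplications (45^3). Strassen: 117649 multiplications (7^6, after padding to 64x64). Strassen reduces 8 recursive multiplications to 7 at each level.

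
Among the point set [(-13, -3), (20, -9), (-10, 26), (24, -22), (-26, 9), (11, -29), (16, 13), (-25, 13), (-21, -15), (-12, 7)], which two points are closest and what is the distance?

Computing all pairwise distances among 10 points:

d((-13, -3), (20, -9)) = 33.541
d((-13, -3), (-10, 26)) = 29.1548
d((-13, -3), (24, -22)) = 41.5933
d((-13, -3), (-26, 9)) = 17.6918
d((-13, -3), (11, -29)) = 35.3836
d((-13, -3), (16, 13)) = 33.121
d((-13, -3), (-25, 13)) = 20.0
d((-13, -3), (-21, -15)) = 14.4222
d((-13, -3), (-12, 7)) = 10.0499
d((20, -9), (-10, 26)) = 46.0977
d((20, -9), (24, -22)) = 13.6015
d((20, -9), (-26, 9)) = 49.3964
d((20, -9), (11, -29)) = 21.9317
d((20, -9), (16, 13)) = 22.3607
d((20, -9), (-25, 13)) = 50.0899
d((20, -9), (-21, -15)) = 41.4367
d((20, -9), (-12, 7)) = 35.7771
d((-10, 26), (24, -22)) = 58.8218
d((-10, 26), (-26, 9)) = 23.3452
d((-10, 26), (11, -29)) = 58.8727
d((-10, 26), (16, 13)) = 29.0689
d((-10, 26), (-25, 13)) = 19.8494
d((-10, 26), (-21, -15)) = 42.45
d((-10, 26), (-12, 7)) = 19.105
d((24, -22), (-26, 9)) = 58.8303
d((24, -22), (11, -29)) = 14.7648
d((24, -22), (16, 13)) = 35.9026
d((24, -22), (-25, 13)) = 60.2163
d((24, -22), (-21, -15)) = 45.5412
d((24, -22), (-12, 7)) = 46.2277
d((-26, 9), (11, -29)) = 53.0377
d((-26, 9), (16, 13)) = 42.19
d((-26, 9), (-25, 13)) = 4.1231 <-- minimum
d((-26, 9), (-21, -15)) = 24.5153
d((-26, 9), (-12, 7)) = 14.1421
d((11, -29), (16, 13)) = 42.2966
d((11, -29), (-25, 13)) = 55.3173
d((11, -29), (-21, -15)) = 34.9285
d((11, -29), (-12, 7)) = 42.72
d((16, 13), (-25, 13)) = 41.0
d((16, 13), (-21, -15)) = 46.4004
d((16, 13), (-12, 7)) = 28.6356
d((-25, 13), (-21, -15)) = 28.2843
d((-25, 13), (-12, 7)) = 14.3178
d((-21, -15), (-12, 7)) = 23.7697

Closest pair: (-26, 9) and (-25, 13) with distance 4.1231

The closest pair is (-26, 9) and (-25, 13) with Euclidean distance 4.1231. For 10 points, brute-force pairwise comparison is shown above. For large n, the divide-and-conquer algorithm (sort by x, recurse on halves, check the dividing strip) achieves O(n log n).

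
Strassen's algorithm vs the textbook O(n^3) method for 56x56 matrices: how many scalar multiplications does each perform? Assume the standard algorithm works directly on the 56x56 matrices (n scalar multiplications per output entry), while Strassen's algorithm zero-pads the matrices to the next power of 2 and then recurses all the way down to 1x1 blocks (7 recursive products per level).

Matrix multiplication for 56x56 matrices:

Strassen's algorithm requires power-of-2 dimensions. Pad 56x56 to 64x64 (next power of 2).

Standard algorithm: 56^3 = 175616 multiplications
Strassen's algorithm: 7^(log2(64)) = 7^6 = 117649 multiplications
Savings: 175616 - 117649 = 57967 multiplications

Standard: 175616 multiplications (56^3). Strassen: 117649 multiplications (7^6, after padding to 64x64). Strassen reduces 8 recursive multiplications to 7 at each level.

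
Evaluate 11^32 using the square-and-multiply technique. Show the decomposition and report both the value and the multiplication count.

Computing 11^32 by squaring (build up from 11^1; each line after the first costs one multiplication):

11^1 = 11
11^2 = (11^1)^2 = 11^2 = 121
11^4 = (11^2)^2 = 121^2 = 14641
11^8 = (11^4)^2 = 14641^2 = 214358881
11^16 = (11^8)^2 = 214358881^2 = 45949729863572161
11^32 = (11^16)^2 = 45949729863572161^2 = 2111377674535255285545615254209921

Result: 2111377674535255285545615254209921
Multiplications needed: 5 (5 lines after 11^1)

11^32 = 2111377674535255285545615254209921. Using exponentiation by squaring, this requires 5 multiplications. The key idea: if the exponent is even, square the half-power; if odd, multiply by the base once.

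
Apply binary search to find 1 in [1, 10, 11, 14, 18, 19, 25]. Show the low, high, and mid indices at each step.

Binary search for 1 in [1, 10, 11, 14, 18, 19, 25]:

lo=0, hi=6, mid=3, arr[mid]=14 -> 14 > 1, search left half
lo=0, hi=2, mid=1, arr[mid]=10 -> 10 > 1, search left half
lo=0, hi=0, mid=0, arr[mid]=1 -> Found target at index 0!

Binary search finds 1 at index 0 after 3 comparisons. The search repeatedly halves the search space by comparing with the middle element.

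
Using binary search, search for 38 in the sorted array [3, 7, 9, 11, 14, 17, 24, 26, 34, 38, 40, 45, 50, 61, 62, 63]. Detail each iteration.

Binary search for 38 in [3, 7, 9, 11, 14, 17, 24, 26, 34, 38, 40, 45, 50, 61, 62, 63]:

lo=0, hi=15, mid=7, arr[mid]=26 -> 26 < 38, search right half
lo=8, hi=15, mid=11, arr[mid]=45 -> 45 > 38, search left half
lo=8, hi=10, mid=9, arr[mid]=38 -> Found target at index 9!

Binary search finds 38 at index 9 after 3 comparisons. The search repeatedly halves the search space by comparing with the middle element.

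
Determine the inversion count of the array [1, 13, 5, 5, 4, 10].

Finding inversions in [1, 13, 5, 5, 4, 10]:

(1, 2): arr[1]=13 > arr[2]=5
(1, 3): arr[1]=13 > arr[3]=5
(1, 4): arr[1]=13 > arr[4]=4
(1, 5): arr[1]=13 > arr[5]=10
(2, 4): arr[2]=5 > arr[4]=4
(3, 4): arr[3]=5 > arr[4]=4

Total inversions: 6

The array has 6 inversion(s): (1,2), (1,3), (1,4), (1,5), (2,4), (3,4). Each pair (i,j) satisfies i < j and arr[i] > arr[j].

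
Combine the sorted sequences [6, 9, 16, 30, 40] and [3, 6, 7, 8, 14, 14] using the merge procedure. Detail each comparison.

Merging process:

Compare 6 vs 3: take 3 from right. Merged: [3]
Compare 6 vs 6: take 6 from left. Merged: [3, 6]
Compare 9 vs 6: take 6 from right. Merged: [3, 6, 6]
Compare 9 vs 7: take 7 from right. Merged: [3, 6, 6, 7]
Compare 9 vs 8: take 8 from right. Merged: [3, 6, 6, 7, 8]
Compare 9 vs 14: take 9 from left. Merged: [3, 6, 6, 7, 8, 9]
Compare 16 vs 14: take 14 from right. Merged: [3, 6, 6, 7, 8, 9, 14]
Compare 16 vs 14: take 14 from right. Merged: [3, 6, 6, 7, 8, 9, 14, 14]
Append remaining from left: [16, 30, 40]. Merged: [3, 6, 6, 7, 8, 9, 14, 14, 16, 30, 40]

Final merged array: [3, 6, 6, 7, 8, 9, 14, 14, 16, 30, 40]
Total comparisons: 8

The merged array is [3, 6, 6, 7, 8, 9, 14, 14, 16, 30, 40], requiring 8 comparisons. The merge step runs in O(n) time where n is the total number of elements.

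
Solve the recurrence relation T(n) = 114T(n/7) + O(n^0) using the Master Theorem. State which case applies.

Master Theorem for T(n) = 114T(n/7) + O(n^0):

a = 114, b = 7, c = 0
log_b(a) = log_7(114) = 2.4339

Case 1: c = 0 < log_7(114) = 2.4339
T(n) = O(n^(log_7 114))

For T(n) = 114T(n/7) + O(n^0): log_7(114) = 2.4339. This is Case 1 of the Master Theorem (c < log_b(a), work dominated by leaves), giving O(n^(log_7 114)).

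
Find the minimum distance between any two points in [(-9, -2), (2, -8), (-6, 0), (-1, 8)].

Computing all pairwise distances among 4 points:

d((-9, -2), (2, -8)) = 12.53
d((-9, -2), (-6, 0)) = 3.6056 <-- minimum
d((-9, -2), (-1, 8)) = 12.8062
d((2, -8), (-6, 0)) = 11.3137
d((2, -8), (-1, 8)) = 16.2788
d((-6, 0), (-1, 8)) = 9.434

Closest pair: (-9, -2) and (-6, 0) with distance 3.6056

The closest pair is (-9, -2) and (-6, 0) with Euclidean distance 3.6056. For 4 points, brute-force pairwise comparison is shown above. For large n, the divide-and-conquer algorithm (sort by x, recurse on halves, check the dividing strip) achieves O(n log n).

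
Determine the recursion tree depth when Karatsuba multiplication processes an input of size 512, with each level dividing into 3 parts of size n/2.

For divide and conquer with division factor 2:

Problem sizes at each level:
Level 0: 512
Level 1: 256
Level 2: 128
Level 3: 64
Level 4: 32
Level 5: 16
Level 6: 8
Level 7: 4
Level 8: 2
Level 9: 1

The root is level 0 and the size-1 base case is level 9 (the tree spans levels 0 through 9, i.e. 10 levels counting the root), so the depth is the number of divisions: log_2(512) = 9

The recursion tree depth is log_2(512) = 9. At each level, the problem size is divided by 2, so it takes 9 divisions to reduce to a base case of size 1. The algorithm makes 3 recursive calls at each level.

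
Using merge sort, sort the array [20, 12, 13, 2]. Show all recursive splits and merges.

Merge sort trace:

Split: [20, 12, 13, 2] -> [20, 12] and [13, 2]
  Split: [20, 12] -> [20] and [12]
  Merge: [20] + [12] -> [12, 20]
  Split: [13, 2] -> [13] and [2]
  Merge: [13] + [2] -> [2, 13]
Merge: [12, 20] + [2, 13] -> [2, 12, 13, 20]

Final sorted array: [2, 12, 13, 20]

The merge sort proceeds by recursively splitting the array and merging sorted halves.
After all merges, the sorted array is [2, 12, 13, 20].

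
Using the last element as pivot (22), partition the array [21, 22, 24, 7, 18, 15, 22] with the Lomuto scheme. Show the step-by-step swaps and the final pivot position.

Lomuto partition with pivot = 22:

Initial array: [21, 22, 24, 7, 18, 15, 22]

arr[0]=21 <= 22: swap with position 0, array becomes [21, 22, 24, 7, 18, 15, 22]
arr[1]=22 <= 22: swap with position 1, array becomes [21, 22, 24, 7, 18, 15, 22]
arr[2]=24 > 22: no swap
arr[3]=7 <= 22: swap with position 2, array becomes [21, 22, 7, 24, 18, 15, 22]
arr[4]=18 <= 22: swap with position 3, array becomes [21, 22, 7, 18, 24, 15, 22]
arr[5]=15 <= 22: swap with position 4, array becomes [21, 22, 7, 18, 15, 24, 22]

Place pivot at position 5: [21, 22, 7, 18, 15, 22, 24]
Pivot position: 5

After partitioning with pivot 22, the array becomes [21, 22, 7, 18, 15, 22, 24]. The pivot is placed at index 5. All elements to the left of the pivot are <= 22, and all elements to the right are > 22.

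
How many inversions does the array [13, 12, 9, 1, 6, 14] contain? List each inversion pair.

Finding inversions in [13, 12, 9, 1, 6, 14]:

(0, 1): arr[0]=13 > arr[1]=12
(0, 2): arr[0]=13 > arr[2]=9
(0, 3): arr[0]=13 > arr[3]=1
(0, 4): arr[0]=13 > arr[4]=6
(1, 2): arr[1]=12 > arr[2]=9
(1, 3): arr[1]=12 > arr[3]=1
(1, 4): arr[1]=12 > arr[4]=6
(2, 3): arr[2]=9 > arr[3]=1
(2, 4): arr[2]=9 > arr[4]=6

Total inversions: 9

The array has 9 inversion(s): (0,1), (0,2), (0,3), (0,4), (1,2), (1,3), (1,4), (2,3), (2,4). Each pair (i,j) satisfies i < j and arr[i] > arr[j].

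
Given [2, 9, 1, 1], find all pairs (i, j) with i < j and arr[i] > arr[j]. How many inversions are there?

Finding inversions in [2, 9, 1, 1]:

(0, 2): arr[0]=2 > arr[2]=1
(0, 3): arr[0]=2 > arr[3]=1
(1, 2): arr[1]=9 > arr[2]=1
(1, 3): arr[1]=9 > arr[3]=1

Total inversions: 4

The array has 4 inversion(s): (0,2), (0,3), (1,2), (1,3). Each pair (i,j) satisfies i < j and arr[i] > arr[j].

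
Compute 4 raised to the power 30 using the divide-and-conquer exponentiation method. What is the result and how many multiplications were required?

Computing 4^30 by squaring (build up from 4^1; each line after the first costs one multiplication):

4^1 = 4
4^2 = (4^1)^2 = 4^2 = 16
4^3 = 4 * 4^2 = 4 * 16 = 64
4^6 = (4^3)^2 = 64^2 = 4096
4^7 = 4 * 4^6 = 4 * 4096 = 16384
4^14 = (4^7)^2 = 16384^2 = 268435456
4^15 = 4 * 4^14 = 4 * 268435456 = 1073741824
4^30 = (4^15)^2 = 1073741824^2 = 1152921504606846976

Result: 1152921504606846976
Multiplications needed: 7 (7 lines after 4^1)

4^30 = 1152921504606846976. Using exponentiation by squaring, this requires 7 multiplications. The key idea: if the exponent is even, square the half-power; if odd, multiply by the base once.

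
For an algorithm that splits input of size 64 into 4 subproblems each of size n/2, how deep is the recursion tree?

For divide and conquer with division factor 2:

Problem sizes at each level:
Level 0: 64
Level 1: 32
Level 2: 16
Level 3: 8
Level 4: 4
Level 5: 2
Level 6: 1

The root is level 0 and the size-1 base case is level 6 (the tree spans levels 0 through 6, i.e. 7 levels counting the root), so the depth is the number of divisions: log_2(64) = 6

The recursion tree depth is log_2(64) = 6. At each level, the problem size is divided by 2, so it takes 6 divisions to reduce to a base case of size 1. The algorithm makes 4 recursive calls at each level.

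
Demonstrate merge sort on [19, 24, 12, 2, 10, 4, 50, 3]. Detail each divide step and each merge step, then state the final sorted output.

Merge sort trace:

Split: [19, 24, 12, 2, 10, 4, 50, 3] -> [19, 24, 12, 2] and [10, 4, 50, 3]
  Split: [19, 24, 12, 2] -> [19, 24] and [12, 2]
    Split: [19, 24] -> [19] and [24]
    Merge: [19] + [24] -> [19, 24]
    Split: [12, 2] -> [12] and [2]
    Merge: [12] + [2] -> [2, 12]
  Merge: [19, 24] + [2, 12] -> [2, 12, 19, 24]
  Split: [10, 4, 50, 3] -> [10, 4] and [50, 3]
    Split: [10, 4] -> [10] and [4]
    Merge: [10] + [4] -> [4, 10]
    Split: [50, 3] -> [50] and [3]
    Merge: [50] + [3] -> [3, 50]
  Merge: [4, 10] + [3, 50] -> [3, 4, 10, 50]
Merge: [2, 12, 19, 24] + [3, 4, 10, 50] -> [2, 3, 4, 10, 12, 19, 24, 50]

Final sorted array: [2, 3, 4, 10, 12, 19, 24, 50]

The merge sort proceeds by recursively splitting the array and merging sorted halves.
After all merges, the sorted array is [2, 3, 4, 10, 12, 19, 24, 50].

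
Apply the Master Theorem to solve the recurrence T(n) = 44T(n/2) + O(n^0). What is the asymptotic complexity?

Master Theorem for T(n) = 44T(n/2) + O(n^0):

a = 44, b = 2, c = 0
log_b(a) = log_2(44) = 5.4594

Case 1: c = 0 < log_2(44) = 5.4594
T(n) = O(n^(log_2 44))

For T(n) = 44T(n/2) + O(n^0): log_2(44) = 5.4594. This is Case 1 of the Master Theorem (c < log_b(a), work dominated by leaves), giving O(n^(log_2 44)).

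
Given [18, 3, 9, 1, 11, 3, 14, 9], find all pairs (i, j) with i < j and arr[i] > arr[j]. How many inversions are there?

Finding inversions in [18, 3, 9, 1, 11, 3, 14, 9]:

(0, 1): arr[0]=18 > arr[1]=3
(0, 2): arr[0]=18 > arr[2]=9
(0, 3): arr[0]=18 > arr[3]=1
(0, 4): arr[0]=18 > arr[4]=11
(0, 5): arr[0]=18 > arr[5]=3
(0, 6): arr[0]=18 > arr[6]=14
(0, 7): arr[0]=18 > arr[7]=9
(1, 3): arr[1]=3 > arr[3]=1
(2, 3): arr[2]=9 > arr[3]=1
(2, 5): arr[2]=9 > arr[5]=3
(4, 5): arr[4]=11 > arr[5]=3
(4, 7): arr[4]=11 > arr[7]=9
(6, 7): arr[6]=14 > arr[7]=9

Total inversions: 13

The array has 13 inversion(s): (0,1), (0,2), (0,3), (0,4), (0,5), (0,6), (0,7), (1,3), (2,3), (2,5), (4,5), (4,7), (6,7). Each pair (i,j) satisfies i < j and arr[i] > arr[j].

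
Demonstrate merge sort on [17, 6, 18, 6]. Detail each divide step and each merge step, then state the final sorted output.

Merge sort trace:

Split: [17, 6, 18, 6] -> [17, 6] and [18, 6]
  Split: [17, 6] -> [17] and [6]
  Merge: [17] + [6] -> [6, 17]
  Split: [18, 6] -> [18] and [6]
  Merge: [18] + [6] -> [6, 18]
Merge: [6, 17] + [6, 18] -> [6, 6, 17, 18]

Final sorted array: [6, 6, 17, 18]

The merge sort proceeds by recursively splitting the array and merging sorted halves.
After all merges, the sorted array is [6, 6, 17, 18].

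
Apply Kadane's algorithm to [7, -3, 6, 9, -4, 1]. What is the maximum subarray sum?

Using Kadane's algorithm on [7, -3, 6, 9, -4, 1]:

Scanning through the array:
Position 1 (value -3): max_ending_here = 4, max_so_far = 7
Position 2 (value 6): max_ending_here = 10, max_so_far = 10
Position 3 (value 9): max_ending_here = 19, max_so_far = 19
Position 4 (value -4): max_ending_here = 15, max_so_far = 19
Position 5 (value 1): max_ending_here = 16, max_so_far = 19

Maximum subarray: [7, -3, 6, 9]
Maximum sum: 19

The maximum subarray is [7, -3, 6, 9] with sum 19. This subarray runs from index 0 to index 3.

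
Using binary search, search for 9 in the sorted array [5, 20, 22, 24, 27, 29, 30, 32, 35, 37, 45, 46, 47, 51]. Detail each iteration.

Binary search for 9 in [5, 20, 22, 24, 27, 29, 30, 32, 35, 37, 45, 46, 47, 51]:

lo=0, hi=13, mid=6, arr[mid]=30 -> 30 > 9, search left half
lo=0, hi=5, mid=2, arr[mid]=22 -> 22 > 9, search left half
lo=0, hi=1, mid=0, arr[mid]=5 -> 5 < 9, search right half
lo=1, hi=1, mid=1, arr[mid]=20 -> 20 > 9, search left half
lo=1 > hi=0, target 9 not found

Binary search determines that 9 is not in the array after 4 comparisons. The search space was exhausted without finding the target.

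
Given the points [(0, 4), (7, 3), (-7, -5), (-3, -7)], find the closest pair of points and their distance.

Computing all pairwise distances among 4 points:

d((0, 4), (7, 3)) = 7.0711
d((0, 4), (-7, -5)) = 11.4018
d((0, 4), (-3, -7)) = 11.4018
d((7, 3), (-7, -5)) = 16.1245
d((7, 3), (-3, -7)) = 14.1421
d((-7, -5), (-3, -7)) = 4.4721 <-- minimum

Closest pair: (-7, -5) and (-3, -7) with distance 4.4721

The closest pair is (-7, -5) and (-3, -7) with Euclidean distance 4.4721. For 4 points, brute-force pairwise comparison is shown above. For large n, the divide-and-conquer algorithm (sort by x, recurse on halves, check the dividing strip) achieves O(n log n).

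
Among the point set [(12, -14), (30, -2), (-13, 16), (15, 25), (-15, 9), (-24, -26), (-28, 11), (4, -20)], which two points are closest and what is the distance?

Computing all pairwise distances among 8 points:

d((12, -14), (30, -2)) = 21.6333
d((12, -14), (-13, 16)) = 39.0512
d((12, -14), (15, 25)) = 39.1152
d((12, -14), (-15, 9)) = 35.4683
d((12, -14), (-24, -26)) = 37.9473
d((12, -14), (-28, 11)) = 47.1699
d((12, -14), (4, -20)) = 10.0
d((30, -2), (-13, 16)) = 46.6154
d((30, -2), (15, 25)) = 30.8869
d((30, -2), (-15, 9)) = 46.3249
d((30, -2), (-24, -26)) = 59.0931
d((30, -2), (-28, 11)) = 59.439
d((30, -2), (4, -20)) = 31.6228
d((-13, 16), (15, 25)) = 29.4109
d((-13, 16), (-15, 9)) = 7.2801 <-- minimum
d((-13, 16), (-24, -26)) = 43.4166
d((-13, 16), (-28, 11)) = 15.8114
d((-13, 16), (4, -20)) = 39.8121
d((15, 25), (-15, 9)) = 34.0
d((15, 25), (-24, -26)) = 64.2028
d((15, 25), (-28, 11)) = 45.2217
d((15, 25), (4, -20)) = 46.3249
d((-15, 9), (-24, -26)) = 36.1386
d((-15, 9), (-28, 11)) = 13.1529
d((-15, 9), (4, -20)) = 34.6699
d((-24, -26), (-28, 11)) = 37.2156
d((-24, -26), (4, -20)) = 28.6356
d((-28, 11), (4, -20)) = 44.5533

Closest pair: (-13, 16) and (-15, 9) with distance 7.2801

The closest pair is (-13, 16) and (-15, 9) with Euclidean distance 7.2801. For 8 points, brute-force pairwise comparison is shown above. For large n, the divide-and-conquer algorithm (sort by x, recurse on halves, check the dividing strip) achieves O(n log n).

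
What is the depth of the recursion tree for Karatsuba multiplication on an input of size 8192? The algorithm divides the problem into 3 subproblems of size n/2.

For divide and conquer with division factor 2:

Problem sizes at each level:
Level 0: 8192
Level 1: 4096
Level 2: 2048
Level 3: 1024
Level 4: 512
Level 5: 256
Level 6: 128
Level 7: 64
Level 8: 32
Level 9: 16
Level 10: 8
Level 11: 4
Level 12: 2
Level 13: 1

The root is level 0 and the size-1 base case is level 13 (the tree spans levels 0 through 13, i.e. 14 levels counting the root), so the depth is the number of divisions: log_2(8192) = 13

The recursion tree depth is log_2(8192) = 13. At each level, the problem size is divided by 2, so it takes 13 divisions to reduce to a base case of size 1. The algorithm makes 3 recursive calls at each level.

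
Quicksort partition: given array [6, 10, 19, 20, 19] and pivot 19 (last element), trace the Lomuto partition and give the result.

Lomuto partition with pivot = 19:

Initial array: [6, 10, 19, 20, 19]

arr[0]=6 <= 19: swap with position 0, array becomes [6, 10, 19, 20, 19]
arr[1]=10 <= 19: swap with position 1, array becomes [6, 10, 19, 20, 19]
arr[2]=19 <= 19: swap with position 2, array becomes [6, 10, 19, 20, 19]
arr[3]=20 > 19: no swap

Place pivot at position 3: [6, 10, 19, 19, 20]
Pivot position: 3

After partitioning with pivot 19, the array becomes [6, 10, 19, 19, 20]. The pivot is placed at index 3. All elements to the left of the pivot are <= 19, and all elements to the right are > 19.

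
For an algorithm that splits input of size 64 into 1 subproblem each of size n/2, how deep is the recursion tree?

For divide and conquer with division factor 2:

Problem sizes at each level:
Level 0: 64
Level 1: 32
Level 2: 16
Level 3: 8
Level 4: 4
Level 5: 2
Level 6: 1

The root is level 0 and the size-1 base case is level 6 (the tree spans levels 0 through 6, i.e. 7 levels counting the root), so the depth is the number of divisions: log_2(64) = 6

The recursion tree depth is log_2(64) = 6. At each level, the problem size is divided by 2, so it takes 6 divisions to reduce to a base case of size 1. The algorithm makes 1 recursive call at each level.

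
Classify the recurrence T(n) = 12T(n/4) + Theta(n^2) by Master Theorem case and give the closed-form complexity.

Master Theorem for T(n) = 12T(n/4) + O(n^2):

a = 12, b = 4, c = 2
log_b(a) = log_4(12) = 1.7925

Case 3: c = 2 > log_4(12) = 1.7925
T(n) = O(n^2) = O(n^2)

For T(n) = 12T(n/4) + O(n^2): log_4(12) = 1.7925. This is Case 3 of the Master Theorem (c > log_b(a), work dominated by root), giving O(n^2).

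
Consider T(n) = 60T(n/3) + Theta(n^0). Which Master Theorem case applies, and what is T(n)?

Master Theorem for T(n) = 60T(n/3) + O(n^0):

a = 60, b = 3, c = 0
log_b(a) = log_3(60) = 3.7268

Case 1: c = 0 < log_3(60) = 3.7268
T(n) = O(n^(log_3 60))

For T(n) = 60T(n/3) + O(n^0): log_3(60) = 3.7268. This is Case 1 of the Master Theorem (c < log_b(a), work dominated by leaves), giving O(n^(log_3 60)).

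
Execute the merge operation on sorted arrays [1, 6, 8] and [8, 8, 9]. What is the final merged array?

Merging process:

Compare 1 vs 8: take 1 from left. Merged: [1]
Compare 6 vs 8: take 6 from left. Merged: [1, 6]
Compare 8 vs 8: take 8 from left. Merged: [1, 6, 8]
Append remaining from right: [8, 8, 9]. Merged: [1, 6, 8, 8, 8, 9]

Final merged array: [1, 6, 8, 8, 8, 9]
Total comparisons: 3

The merged array is [1, 6, 8, 8, 8, 9], requiring 3 comparisons. The merge step runs in O(n) time where n is the total number of elements.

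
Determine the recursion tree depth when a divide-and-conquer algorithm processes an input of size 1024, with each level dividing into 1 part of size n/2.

For divide and conquer with division factor 2:

Problem sizes at each level:
Level 0: 1024
Level 1: 512
Level 2: 256
Level 3: 128
Level 4: 64
Level 5: 32
Level 6: 16
Level 7: 8
Level 8: 4
Level 9: 2
Level 10: 1

The root is level 0 and the size-1 base case is level 10 (the tree spans levels 0 through 10, i.e. 11 levels counting the root), so the depth is the number of divisions: log_2(1024) = 10

The recursion tree depth is log_2(1024) = 10. At each level, the problem size is divided by 2, so it takes 10 divisions to reduce to a base case of size 1. The algorithm makes 1 recursive call at each level.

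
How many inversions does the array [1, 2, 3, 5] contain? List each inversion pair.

Finding inversions in [1, 2, 3, 5]:


Total inversions: 0

The array has 0 inversions. It is already sorted.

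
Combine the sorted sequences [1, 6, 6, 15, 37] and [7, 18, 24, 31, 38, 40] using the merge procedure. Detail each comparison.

Merging process:

Compare 1 vs 7: take 1 from left. Merged: [1]
Compare 6 vs 7: take 6 from left. Merged: [1, 6]
Compare 6 vs 7: take 6 from left. Merged: [1, 6, 6]
Compare 15 vs 7: take 7 from right. Merged: [1, 6, 6, 7]
Compare 15 vs 18: take 15 from left. Merged: [1, 6, 6, 7, 15]
Compare 37 vs 18: take 18 from right. Merged: [1, 6, 6, 7, 15, 18]
Compare 37 vs 24: take 24 from right. Merged: [1, 6, 6, 7, 15, 18, 24]
Compare 37 vs 31: take 31 from right. Merged: [1, 6, 6, 7, 15, 18, 24, 31]
Compare 37 vs 38: take 37 from left. Merged: [1, 6, 6, 7, 15, 18, 24, 31, 37]
Append remaining from right: [38, 40]. Merged: [1, 6, 6, 7, 15, 18, 24, 31, 37, 38, 40]

Final merged array: [1, 6, 6, 7, 15, 18, 24, 31, 37, 38, 40]
Total comparisons: 9

The merged array is [1, 6, 6, 7, 15, 18, 24, 31, 37, 38, 40], requiring 9 comparisons. The merge step runs in O(n) time where n is the total number of elements.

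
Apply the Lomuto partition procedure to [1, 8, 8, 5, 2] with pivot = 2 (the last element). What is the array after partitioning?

Lomuto partition with pivot = 2:

Initial array: [1, 8, 8, 5, 2]

arr[0]=1 <= 2: swap with position 0, array becomes [1, 8, 8, 5, 2]
arr[1]=8 > 2: no swap
arr[2]=8 > 2: no swap
arr[3]=5 > 2: no swap

Place pivot at position 1: [1, 2, 8, 5, 8]
Pivot position: 1

After partitioning with pivot 2, the array becomes [1, 2, 8, 5, 8]. The pivot is placed at index 1. All elements to the left of the pivot are <= 2, and all elements to the right are > 2.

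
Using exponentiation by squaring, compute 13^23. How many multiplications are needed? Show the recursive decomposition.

Computing 13^23 by squaring (build up from 13^1; each line after the first costs one multiplication):

13^1 = 13
13^2 = (13^1)^2 = 13^2 = 169
13^4 = (13^2)^2 = 169^2 = 28561
13^5 = 13 * 13^4 = 13 * 28561 = 371293
13^10 = (13^5)^2 = 371293^2 = 137858491849
13^11 = 13 * 13^10 = 13 * 137858491849 = 1792160394037
13^22 = (13^11)^2 = 1792160394037^2 = 3211838877954855105157369
13^23 = 13 * 13^22 = 13 * 3211838877954855105157369 = 41753905413413116367045797

Result: 41753905413413116367045797
Multiplications needed: 7 (7 lines after 13^1)

13^23 = 41753905413413116367045797. Using exponentiation by squaring, this requires 7 multiplications. The key idea: if the exponent is even, square the half-power; if odd, multiply by the base once.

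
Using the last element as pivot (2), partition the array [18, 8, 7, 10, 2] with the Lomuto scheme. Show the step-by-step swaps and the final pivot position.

Lomuto partition with pivot = 2:

Initial array: [18, 8, 7, 10, 2]

arr[0]=18 > 2: no swap
arr[1]=8 > 2: no swap
arr[2]=7 > 2: no swap
arr[3]=10 > 2: no swap

Place pivot at position 0: [2, 8, 7, 10, 18]
Pivot position: 0

After partitioning with pivot 2, the array becomes [2, 8, 7, 10, 18]. The pivot is placed at index 0. All elements to the left of the pivot are <= 2, and all elements to the right are > 2.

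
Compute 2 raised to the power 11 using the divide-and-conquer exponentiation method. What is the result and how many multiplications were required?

Computing 2^11 by squaring (build up from 2^1; each line after the first costs one multiplication):

2^1 = 2
2^2 = (2^1)^2 = 2^2 = 4
2^4 = (2^2)^2 = 4^2 = 16
2^5 = 2 * 2^4 = 2 * 16 = 32
2^10 = (2^5)^2 = 32^2 = 1024
2^11 = 2 * 2^10 = 2 * 1024 = 2048

Result: 2048
Multiplications needed: 5 (5 lines after 2^1)

2^11 = 2048. Using exponentiation by squaring, this requires 5 multiplications. The key idea: if the exponent is even, square the half-power; if odd, multiply by the base once.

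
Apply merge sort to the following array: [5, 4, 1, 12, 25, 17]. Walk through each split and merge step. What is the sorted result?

Merge sort trace:

Split: [5, 4, 1, 12, 25, 17] -> [5, 4, 1] and [12, 25, 17]
  Split: [5, 4, 1] -> [5] and [4, 1]
    Split: [4, 1] -> [4] and [1]
    Merge: [4] + [1] -> [1, 4]
  Merge: [5] + [1, 4] -> [1, 4, 5]
  Split: [12, 25, 17] -> [12] and [25, 17]
    Split: [25, 17] -> [25] and [17]
    Merge: [25] + [17] -> [17, 25]
  Merge: [12] + [17, 25] -> [12, 17, 25]
Merge: [1, 4, 5] + [12, 17, 25] -> [1, 4, 5, 12, 17, 25]

Final sorted array: [1, 4, 5, 12, 17, 25]

The merge sort proceeds by recursively splitting the array and merging sorted halves.
After all merges, the sorted array is [1, 4, 5, 12, 17, 25].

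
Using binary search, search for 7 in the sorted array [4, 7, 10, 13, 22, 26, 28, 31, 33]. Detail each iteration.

Binary search for 7 in [4, 7, 10, 13, 22, 26, 28, 31, 33]:

lo=0, hi=8, mid=4, arr[mid]=22 -> 22 > 7, search left half
lo=0, hi=3, mid=1, arr[mid]=7 -> Found target at index 1!

Binary search finds 7 at index 1 after 2 comparisons. The search repeatedly halves the search space by comparing with the middle element.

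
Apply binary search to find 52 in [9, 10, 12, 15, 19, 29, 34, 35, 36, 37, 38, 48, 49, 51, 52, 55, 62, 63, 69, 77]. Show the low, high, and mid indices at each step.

Binary search for 52 in [9, 10, 12, 15, 19, 29, 34, 35, 36, 37, 38, 48, 49, 51, 52, 55, 62, 63, 69, 77]:

lo=0, hi=19, mid=9, arr[mid]=37 -> 37 < 52, search right half
lo=10, hi=19, mid=14, arr[mid]=52 -> Found target at index 14!

Binary search finds 52 at index 14 after 2 comparisons. The search repeatedly halves the search space by comparing with the middle element.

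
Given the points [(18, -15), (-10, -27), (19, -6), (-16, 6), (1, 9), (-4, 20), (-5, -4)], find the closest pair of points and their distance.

Computing all pairwise distances among 7 points:

d((18, -15), (-10, -27)) = 30.4631
d((18, -15), (19, -6)) = 9.0554 <-- minimum
d((18, -15), (-16, 6)) = 39.9625
d((18, -15), (1, 9)) = 29.4109
d((18, -15), (-4, 20)) = 41.3401
d((18, -15), (-5, -4)) = 25.4951
d((-10, -27), (19, -6)) = 35.805
d((-10, -27), (-16, 6)) = 33.541
d((-10, -27), (1, 9)) = 37.6431
d((-10, -27), (-4, 20)) = 47.3814
d((-10, -27), (-5, -4)) = 23.5372
d((19, -6), (-16, 6)) = 37.0
d((19, -6), (1, 9)) = 23.4307
d((19, -6), (-4, 20)) = 34.7131
d((19, -6), (-5, -4)) = 24.0832
d((-16, 6), (1, 9)) = 17.2627
d((-16, 6), (-4, 20)) = 18.4391
d((-16, 6), (-5, -4)) = 14.8661
d((1, 9), (-4, 20)) = 12.083
d((1, 9), (-5, -4)) = 14.3178
d((-4, 20), (-5, -4)) = 24.0208

Closest pair: (18, -15) and (19, -6) with distance 9.0554

The closest pair is (18, -15) and (19, -6) with Euclidean distance 9.0554. For 7 points, brute-force pairwise comparison is shown above. For large n, the divide-and-conquer algorithm (sort by x, recurse on halves, check the dividing strip) achieves O(n log n).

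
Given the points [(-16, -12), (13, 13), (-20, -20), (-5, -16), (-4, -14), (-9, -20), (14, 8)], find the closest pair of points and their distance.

Computing all pairwise distances among 7 points:

d((-16, -12), (13, 13)) = 38.2884
d((-16, -12), (-20, -20)) = 8.9443
d((-16, -12), (-5, -16)) = 11.7047
d((-16, -12), (-4, -14)) = 12.1655
d((-16, -12), (-9, -20)) = 10.6301
d((-16, -12), (14, 8)) = 36.0555
d((13, 13), (-20, -20)) = 46.669
d((13, 13), (-5, -16)) = 34.1321
d((13, 13), (-4, -14)) = 31.9061
d((13, 13), (-9, -20)) = 39.6611
d((13, 13), (14, 8)) = 5.099
d((-20, -20), (-5, -16)) = 15.5242
d((-20, -20), (-4, -14)) = 17.088
d((-20, -20), (-9, -20)) = 11.0
d((-20, -20), (14, 8)) = 44.0454
d((-5, -16), (-4, -14)) = 2.2361 <-- minimum
d((-5, -16), (-9, -20)) = 5.6569
d((-5, -16), (14, 8)) = 30.6105
d((-4, -14), (-9, -20)) = 7.8102
d((-4, -14), (14, 8)) = 28.4253
d((-9, -20), (14, 8)) = 36.2353

Closest pair: (-5, -16) and (-4, -14) with distance 2.2361

The closest pair is (-5, -16) and (-4, -14) with Euclidean distance 2.2361. For 7 points, brute-force pairwise comparison is shown above. For large n, the divide-and-conquer algorithm (sort by x, recurse on halves, check the dividing strip) achieves O(n log n).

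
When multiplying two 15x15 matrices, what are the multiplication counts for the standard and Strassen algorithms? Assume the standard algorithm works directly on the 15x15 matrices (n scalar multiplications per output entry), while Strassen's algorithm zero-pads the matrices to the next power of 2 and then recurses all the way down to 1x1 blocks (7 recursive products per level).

Matrix multiplication for 15x15 matrices:

Strassen's algorithm requires power-of-2 dimensions. Pad 15x15 to 16x16 (next power of 2).

Standard algorithm: 15^3 = 3375 multiplications
Strassen's algorithm: 7^(log2(16)) = 7^4 = 2401 multiplications
Savings: 3375 - 2401 = 974 multiplications

Standard: 3375 multiplications (15^3). Strassen: 2401 multiplications (7^4, after padding to 16x16). Strassen reduces 8 recursive multiplications to 7 at each level.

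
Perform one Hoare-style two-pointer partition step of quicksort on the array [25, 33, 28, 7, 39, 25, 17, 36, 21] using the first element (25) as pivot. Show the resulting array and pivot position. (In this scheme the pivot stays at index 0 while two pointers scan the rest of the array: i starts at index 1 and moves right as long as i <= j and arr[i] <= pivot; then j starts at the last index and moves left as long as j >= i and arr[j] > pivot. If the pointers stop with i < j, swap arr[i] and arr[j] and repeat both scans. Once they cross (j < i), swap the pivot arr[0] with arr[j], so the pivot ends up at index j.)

Hoare-style two-pointer partition with pivot = 25:

Initial array: [25, 33, 28, 7, 39, 25, 17, 36, 21]

Pointers start at i = 1, j = 8.
i stops at index 1 (arr[1]=33 > 25), j stops at index 8 (arr[8]=21 <= 25): swap arr[1] and arr[8], array becomes [25, 21, 28, 7, 39, 25, 17, 36, 33]
i stops at index 2 (arr[2]=28 > 25), j stops at index 6 (arr[6]=17 <= 25): swap arr[2] and arr[6], array becomes [25, 21, 17, 7, 39, 25, 28, 36, 33]
i stops at index 4 (arr[4]=39 > 25), j stops at index 5 (arr[5]=25 <= 25): swap arr[4] and arr[5], array becomes [25, 21, 17, 7, 25, 39, 28, 36, 33]
i ends at 5, j ends at 4: the pointers have crossed (j < i), so scanning stops.

Swap pivot arr[0] with arr[4] to place pivot at position 4: [25, 21, 17, 7, 25, 39, 28, 36, 33]
Pivot position: 4

After partitioning with pivot 25, the array becomes [25, 21, 17, 7, 25, 39, 28, 36, 33]. The pivot is placed at index 4. All elements to the left of the pivot are <= 25, and all elements to the right are > 25.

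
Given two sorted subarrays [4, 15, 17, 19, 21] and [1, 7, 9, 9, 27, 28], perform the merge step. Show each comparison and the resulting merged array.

Merging process:

Compare 4 vs 1: take 1 from right. Merged: [1]
Compare 4 vs 7: take 4 from left. Merged: [1, 4]
Compare 15 vs 7: take 7 from right. Merged: [1, 4, 7]
Compare 15 vs 9: take 9 from right. Merged: [1, 4, 7, 9]
Compare 15 vs 9: take 9 from right. Merged: [1, 4, 7, 9, 9]
Compare 15 vs 27: take 15 from left. Merged: [1, 4, 7, 9, 9, 15]
Compare 17 vs 27: take 17 from left. Merged: [1, 4, 7, 9, 9, 15, 17]
Compare 19 vs 27: take 19 from left. Merged: [1, 4, 7, 9, 9, 15, 17, 19]
Compare 21 vs 27: take 21 from left. Merged: [1, 4, 7, 9, 9, 15, 17, 19, 21]
Append remaining from right: [27, 28]. Merged: [1, 4, 7, 9, 9, 15, 17, 19, 21, 27, 28]

Final merged array: [1, 4, 7, 9, 9, 15, 17, 19, 21, 27, 28]
Total comparisons: 9

The merged array is [1, 4, 7, 9, 9, 15, 17, 19, 21, 27, 28], requiring 9 comparisons. The merge step runs in O(n) time where n is the total number of elements.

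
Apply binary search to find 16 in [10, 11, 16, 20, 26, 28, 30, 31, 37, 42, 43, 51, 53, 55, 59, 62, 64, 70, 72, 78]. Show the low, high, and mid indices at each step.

Binary search for 16 in [10, 11, 16, 20, 26, 28, 30, 31, 37, 42, 43, 51, 53, 55, 59, 62, 64, 70, 72, 78]:

lo=0, hi=19, mid=9, arr[mid]=42 -> 42 > 16, search left half
lo=0, hi=8, mid=4, arr[mid]=26 -> 26 > 16, search left half
lo=0, hi=3, mid=1, arr[mid]=11 -> 11 < 16, search right half
lo=2, hi=3, mid=2, arr[mid]=16 -> Found target at index 2!

Binary search finds 16 at index 2 after 4 comparisons. The search repeatedly halves the search space by comparing with the middle element.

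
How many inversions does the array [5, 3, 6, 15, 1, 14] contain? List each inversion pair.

Finding inversions in [5, 3, 6, 15, 1, 14]:

(0, 1): arr[0]=5 > arr[1]=3
(0, 4): arr[0]=5 > arr[4]=1
(1, 4): arr[1]=3 > arr[4]=1
(2, 4): arr[2]=6 > arr[4]=1
(3, 4): arr[3]=15 > arr[4]=1
(3, 5): arr[3]=15 > arr[5]=14

Total inversions: 6

The array has 6 inversion(s): (0,1), (0,4), (1,4), (2,4), (3,4), (3,5). Each pair (i,j) satisfies i < j and arr[i] > arr[j].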